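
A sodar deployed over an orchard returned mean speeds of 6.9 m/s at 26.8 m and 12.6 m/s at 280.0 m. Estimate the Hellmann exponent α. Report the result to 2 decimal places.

Power law: V₂/V₁ = (z₂/z₁)^α ⇒ α = ln(V₂/V₁) / ln(z₂/z₁)
α = ln(12.6/6.9) / ln(280.0/26.8) = ln(1.8261) / ln(10.4478)
  = 0.60218 / 2.34639 = 0.25664

α ≈ 0.26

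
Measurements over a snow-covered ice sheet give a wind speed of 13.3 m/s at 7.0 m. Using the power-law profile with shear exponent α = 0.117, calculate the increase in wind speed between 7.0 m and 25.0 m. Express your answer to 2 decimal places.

Power law: V₂ = V₁ · (z₂/z₁)^α = 13.3 × (3.5714)^0.117 = 15.4360 m/s
ΔV = 15.4360 − 13.3 = 2.1360 m/s

2.14 m/s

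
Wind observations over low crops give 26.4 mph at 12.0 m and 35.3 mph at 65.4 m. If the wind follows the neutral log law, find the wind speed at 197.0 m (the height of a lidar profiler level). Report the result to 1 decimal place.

Log law: V ∝ ln(z/z₀). From the pair, with r = V₁/V₂ = 0.74788,
ln z₀ = (ln z₁ − r·ln z₂)/(1 − r) = (2.4849 − 0.74788×4.1805)/0.25212 = -2.5448 → z₀ = 0.07849 m
V₃ = V₁ · ln(z₃/z₀)/ln(z₁/z₀) = 26.4 × 7.8280/5.0297 = 41.0878 mph

41.1 mph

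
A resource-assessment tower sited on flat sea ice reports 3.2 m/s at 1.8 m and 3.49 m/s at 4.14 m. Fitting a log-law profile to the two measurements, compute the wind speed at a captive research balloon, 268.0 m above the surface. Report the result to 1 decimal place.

Log law: V ∝ ln(z/z₀). From the pair, with r = V₁/V₂ = 0.91691,
ln z₀ = (ln z₁ − r·ln z₂)/(1 − r) = (0.5878 − 0.91691×1.4207)/0.08309 = -8.6029 → z₀ = 0.0001836 m
V₃ = V₁ · ln(z₃/z₀)/ln(z₁/z₀) = 3.2 × 14.1939/9.1907 = 4.9420 m/s

4.9 m/s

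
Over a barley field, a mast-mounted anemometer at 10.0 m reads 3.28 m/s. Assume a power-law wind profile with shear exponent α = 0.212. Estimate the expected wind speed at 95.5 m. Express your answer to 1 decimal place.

5.3 m/s

Power-law profile: V₂ = V₁ · (z₂/z₁)^α
V₂ = 3.28 × (95.5/10.0)^0.212 = 3.28 × (9.5500)^0.212
    = 3.28 × 1.6135 = 5.2922 m/s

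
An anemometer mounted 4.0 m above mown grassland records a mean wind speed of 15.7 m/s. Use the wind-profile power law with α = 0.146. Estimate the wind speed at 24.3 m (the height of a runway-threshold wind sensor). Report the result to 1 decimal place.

Power-law profile: V₂ = V₁ · (z₂/z₁)^α
V₂ = 15.7 × (24.3/4.0)^0.146 = 15.7 × (6.0750)^0.146
    = 15.7 × 1.3014 = 20.4314 m/s

20.4 m/s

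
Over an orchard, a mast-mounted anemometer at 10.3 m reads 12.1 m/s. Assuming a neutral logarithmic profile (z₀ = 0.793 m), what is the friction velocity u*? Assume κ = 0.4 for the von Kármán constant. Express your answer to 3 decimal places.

Log law: V(z) = (u*/κ) · ln(z/z₀) ⇒ u* = κ · V / ln(z/z₀)
u* = 0.4 × 12.1 / ln(10.3/0.793) = 0.4 × 12.1 / 2.5641
   = 4.8400 / 2.5641 = 1.8876 m/s

u* ≈ 1.888 m/s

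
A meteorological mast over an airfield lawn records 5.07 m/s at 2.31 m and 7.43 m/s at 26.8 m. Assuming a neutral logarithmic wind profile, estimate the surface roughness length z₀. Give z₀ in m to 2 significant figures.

Log law: V(z) ∝ ln(z/z₀). With r = V₁/V₂ = 5.07/7.43 = 0.68237,
r · ln(z₂/z₀) = ln(z₁/z₀) ⇒ ln z₀ = (ln z₁ − r·ln z₂)/(1 − r)
ln z₀ = (0.83725 − 0.68237×3.28840) / 0.31763 = -4.4286
z₀ = exp(-4.4286) = 0.01193 m

z₀ ≈ 0.012 m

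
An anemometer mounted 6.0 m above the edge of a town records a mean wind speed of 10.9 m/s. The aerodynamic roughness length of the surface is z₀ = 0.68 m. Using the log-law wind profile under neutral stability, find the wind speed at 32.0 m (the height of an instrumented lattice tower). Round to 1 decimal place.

19.3 m/s

Log law: V(z) ∝ ln(z/z₀), so V₂/V₁ = ln(z₂/z₀) / ln(z₁/z₀).
ln(32.0/0.68) = 3.8514, ln(6.0/0.68) = 2.1774
V₂ = 10.9 × 3.8514/2.1774 = 10.9 × 1.7688 = 19.2798 m/s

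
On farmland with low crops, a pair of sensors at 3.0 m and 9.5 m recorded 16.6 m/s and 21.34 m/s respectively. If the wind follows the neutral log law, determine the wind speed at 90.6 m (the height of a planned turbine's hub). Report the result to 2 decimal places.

Log law: V ∝ ln(z/z₀). From the pair, with r = V₁/V₂ = 0.77788,
ln z₀ = (ln z₁ − r·ln z₂)/(1 − r) = (1.0986 − 0.77788×2.2513)/0.22212 = -2.9382 → z₀ = 0.05296 m
V₃ = V₁ · ln(z₃/z₀)/ln(z₁/z₀) = 16.6 × 7.4447/4.0368 = 30.6136 m/s

30.61 m/s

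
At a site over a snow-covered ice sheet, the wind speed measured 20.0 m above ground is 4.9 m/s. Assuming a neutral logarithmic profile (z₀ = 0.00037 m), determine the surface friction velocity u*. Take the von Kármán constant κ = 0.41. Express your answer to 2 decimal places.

Log law: V(z) = (u*/κ) · ln(z/z₀) ⇒ u* = κ · V / ln(z/z₀)
u* = 0.41 × 4.9 / ln(20.0/0.00037) = 0.41 × 4.9 / 10.8977
   = 2.0090 / 10.8977 = 0.1844 m/s

u* ≈ 0.18 m/s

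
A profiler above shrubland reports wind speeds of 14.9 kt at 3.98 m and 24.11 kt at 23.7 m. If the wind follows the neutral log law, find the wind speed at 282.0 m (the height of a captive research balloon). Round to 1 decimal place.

36.9 kt

Log law: V ∝ ln(z/z₀). From the pair, with r = V₁/V₂ = 0.61800,
ln z₀ = (ln z₁ − r·ln z₂)/(1 − r) = (1.3813 − 0.61800×3.1655)/0.38200 = -1.5052 → z₀ = 0.2220 m
V₃ = V₁ · ln(z₃/z₀)/ln(z₁/z₀) = 14.9 × 7.1471/2.8865 = 36.8933 kt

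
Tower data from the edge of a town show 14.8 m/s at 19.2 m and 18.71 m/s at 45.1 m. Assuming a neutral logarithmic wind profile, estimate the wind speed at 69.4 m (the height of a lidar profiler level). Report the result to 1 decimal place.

20.7 m/s

Log law: V ∝ ln(z/z₀). From the pair, with r = V₁/V₂ = 0.79102,
ln z₀ = (ln z₁ − r·ln z₂)/(1 − r) = (2.9549 − 0.79102×3.8089)/0.20898 = -0.2775 → z₀ = 0.7577 m
V₃ = V₁ · ln(z₃/z₀)/ln(z₁/z₀) = 14.8 × 4.5174/3.2324 = 20.6834 m/s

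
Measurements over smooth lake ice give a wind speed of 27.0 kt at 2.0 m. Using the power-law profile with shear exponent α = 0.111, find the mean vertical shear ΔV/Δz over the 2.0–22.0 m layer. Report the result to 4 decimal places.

Power law: V₂ = V₁ · (z₂/z₁)^α = 27.0 × (11.0000)^0.111 = 35.2337 kt
ΔV/Δz = (35.2337 − 27.0)/(22.0 − 2.0) = 8.2337/20.0000 = 0.41169 kt/m

0.4117 kt/m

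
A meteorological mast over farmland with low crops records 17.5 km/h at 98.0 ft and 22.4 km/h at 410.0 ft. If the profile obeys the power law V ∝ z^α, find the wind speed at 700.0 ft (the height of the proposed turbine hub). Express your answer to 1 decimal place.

First find α: α = ln(V₂/V₁)/ln(z₂/z₁) = ln(22.4/17.5)/ln(410.0/98.0) = 0.24686/1.43119 = 0.1725
Extrapolate from 410.0 ft to 700.0 ft: V₃ = 22.4 × (700.0/410.0)^0.1725 = 22.4 × 1.0967 = 24.5651 km/h

24.6 km/h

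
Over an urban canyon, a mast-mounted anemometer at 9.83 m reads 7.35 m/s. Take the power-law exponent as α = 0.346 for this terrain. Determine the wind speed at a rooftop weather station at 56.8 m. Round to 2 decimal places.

13.49 m/s

Power-law profile: V₂ = V₁ · (z₂/z₁)^α
V₂ = 7.35 × (56.8/9.83)^0.346 = 7.35 × (5.7782)^0.346
    = 7.35 × 1.8348 = 13.4855 m/s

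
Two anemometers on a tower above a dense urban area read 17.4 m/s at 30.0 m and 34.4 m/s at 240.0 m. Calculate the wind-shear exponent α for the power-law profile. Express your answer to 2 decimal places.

Power law: V₂/V₁ = (z₂/z₁)^α ⇒ α = ln(V₂/V₁) / ln(z₂/z₁)
α = ln(34.4/17.4) / ln(240.0/30.0) = ln(1.9770) / ln(8.0000)
  = 0.68159 / 2.07944 = 0.32777

α ≈ 0.33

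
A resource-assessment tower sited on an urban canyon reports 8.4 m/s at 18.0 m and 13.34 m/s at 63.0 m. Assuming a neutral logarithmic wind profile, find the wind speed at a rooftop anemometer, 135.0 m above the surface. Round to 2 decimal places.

16.35 m/s

Log law: V ∝ ln(z/z₀). From the pair, with r = V₁/V₂ = 0.62969,
ln z₀ = (ln z₁ − r·ln z₂)/(1 − r) = (2.8904 − 0.62969×4.1431)/0.37031 = 0.7602 → z₀ = 2.139 m
V₃ = V₁ · ln(z₃/z₀)/ln(z₁/z₀) = 8.4 × 4.1451/2.1302 = 16.3453 m/s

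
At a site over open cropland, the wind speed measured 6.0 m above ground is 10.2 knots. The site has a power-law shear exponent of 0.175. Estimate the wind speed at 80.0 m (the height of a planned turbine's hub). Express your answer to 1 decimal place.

16.0 knots

Power-law profile: V₂ = V₁ · (z₂/z₁)^α
V₂ = 10.2 × (80.0/6.0)^0.175 = 10.2 × (13.3333)^0.175
    = 10.2 × 1.5735 = 16.0496 knots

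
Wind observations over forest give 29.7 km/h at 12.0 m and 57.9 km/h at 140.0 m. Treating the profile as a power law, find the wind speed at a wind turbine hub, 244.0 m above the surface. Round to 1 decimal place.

First find α: α = ln(V₂/V₁)/ln(z₂/z₁) = ln(57.9/29.7)/ln(140.0/12.0) = 0.66757/2.45674 = 0.2717
Extrapolate from 140.0 m to 244.0 m: V₃ = 57.9 × (244.0/140.0)^0.2717 = 57.9 × 1.1629 = 67.3344 km/h

67.3 km/h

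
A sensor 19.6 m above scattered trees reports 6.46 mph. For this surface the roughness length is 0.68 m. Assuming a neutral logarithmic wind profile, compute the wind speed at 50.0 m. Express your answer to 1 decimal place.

Log law: V(z) ∝ ln(z/z₀), so V₂/V₁ = ln(z₂/z₀) / ln(z₁/z₀).
ln(50.0/0.68) = 4.2977, ln(19.6/0.68) = 3.3612
V₂ = 6.46 × 4.2977/3.3612 = 6.46 × 1.2786 = 8.2599 mph

8.3 mph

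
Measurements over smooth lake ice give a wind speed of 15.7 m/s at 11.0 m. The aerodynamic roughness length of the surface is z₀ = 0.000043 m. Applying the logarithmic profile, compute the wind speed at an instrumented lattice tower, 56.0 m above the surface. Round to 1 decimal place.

17.8 m/s

Log law: V(z) ∝ ln(z/z₀), so V₂/V₁ = ln(z₂/z₀) / ln(z₁/z₀).
ln(56.0/0.000043) = 14.0797, ln(11.0/0.000043) = 12.4522
V₂ = 15.7 × 14.0797/12.4522 = 15.7 × 1.1307 = 17.7519 m/s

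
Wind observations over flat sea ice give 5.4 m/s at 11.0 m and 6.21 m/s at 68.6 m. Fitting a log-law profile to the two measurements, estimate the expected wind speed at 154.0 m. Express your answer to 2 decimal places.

6.57 m/s

Log law: V ∝ ln(z/z₀). From the pair, with r = V₁/V₂ = 0.86957,
ln z₀ = (ln z₁ − r·ln z₂)/(1 − r) = (2.3979 − 0.86957×4.2283)/0.13043 = -9.8048 → z₀ = 0.00005519 m
V₃ = V₁ · ln(z₃/z₀)/ln(z₁/z₀) = 5.4 × 14.8417/12.2026 = 6.5679 m/s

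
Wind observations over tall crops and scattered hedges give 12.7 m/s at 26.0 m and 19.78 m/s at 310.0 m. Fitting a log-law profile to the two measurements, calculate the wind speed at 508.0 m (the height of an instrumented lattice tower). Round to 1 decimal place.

21.2 m/s

Log law: V ∝ ln(z/z₀). From the pair, with r = V₁/V₂ = 0.64206,
ln z₀ = (ln z₁ − r·ln z₂)/(1 − r) = (3.2581 − 0.64206×5.7366)/0.35794 = -1.1878 → z₀ = 0.3049 m
V₃ = V₁ · ln(z₃/z₀)/ln(z₁/z₀) = 12.7 × 7.4182/4.4459 = 21.1909 m/s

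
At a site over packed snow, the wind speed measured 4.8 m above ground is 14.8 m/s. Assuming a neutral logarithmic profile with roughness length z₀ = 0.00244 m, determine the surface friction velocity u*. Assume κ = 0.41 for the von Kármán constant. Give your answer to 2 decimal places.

Log law: V(z) = (u*/κ) · ln(z/z₀) ⇒ u* = κ · V / ln(z/z₀)
u* = 0.41 × 14.8 / ln(4.8/0.00244) = 0.41 × 14.8 / 7.5844
   = 6.0680 / 7.5844 = 0.8001 m/s

u* ≈ 0.80 m/s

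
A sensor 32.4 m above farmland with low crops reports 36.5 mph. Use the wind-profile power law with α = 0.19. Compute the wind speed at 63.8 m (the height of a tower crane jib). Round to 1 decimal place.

41.5 mph

Power-law profile: V₂ = V₁ · (z₂/z₁)^α
V₂ = 36.5 × (63.8/32.4)^0.19 = 36.5 × (1.9691)^0.19
    = 36.5 × 1.1374 = 41.5150 mph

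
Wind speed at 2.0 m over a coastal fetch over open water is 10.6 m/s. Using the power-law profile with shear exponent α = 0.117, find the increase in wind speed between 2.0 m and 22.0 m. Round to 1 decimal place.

3.4 m/s

Power law: V₂ = V₁ · (z₂/z₁)^α = 10.6 × (11.0000)^0.117 = 14.0329 m/s
ΔV = 14.0329 − 10.6 = 3.4329 m/s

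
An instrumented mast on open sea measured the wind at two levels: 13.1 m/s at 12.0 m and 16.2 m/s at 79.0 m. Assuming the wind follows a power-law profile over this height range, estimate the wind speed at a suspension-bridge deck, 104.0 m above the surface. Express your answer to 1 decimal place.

First find α: α = ln(V₂/V₁)/ln(z₂/z₁) = ln(16.2/13.1)/ln(79.0/12.0) = 0.21240/1.88454 = 0.1127
Extrapolate from 79.0 m to 104.0 m: V₃ = 16.2 × (104.0/79.0)^0.1127 = 16.2 × 1.0315 = 16.7099 m/s

16.7 m/s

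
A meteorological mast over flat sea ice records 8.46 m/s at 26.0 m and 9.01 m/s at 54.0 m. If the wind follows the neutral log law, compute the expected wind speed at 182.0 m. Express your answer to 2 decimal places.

Log law: V ∝ ln(z/z₀). From the pair, with r = V₁/V₂ = 0.93896,
ln z₀ = (ln z₁ − r·ln z₂)/(1 − r) = (3.2581 − 0.93896×3.9890)/0.06104 = -7.9843 → z₀ = 0.0003408 m
V₃ = V₁ · ln(z₃/z₀)/ln(z₁/z₀) = 8.46 × 13.1883/11.2424 = 9.9243 m/s

9.92 m/s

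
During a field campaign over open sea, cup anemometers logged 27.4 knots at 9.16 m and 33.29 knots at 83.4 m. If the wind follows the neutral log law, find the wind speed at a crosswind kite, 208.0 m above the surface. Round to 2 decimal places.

Log law: V ∝ ln(z/z₀). From the pair, with r = V₁/V₂ = 0.82307,
ln z₀ = (ln z₁ − r·ln z₂)/(1 − r) = (2.2148 − 0.82307×4.4236)/0.17693 = -8.0604 → z₀ = 0.0003158 m
V₃ = V₁ · ln(z₃/z₀)/ln(z₁/z₀) = 27.4 × 13.3979/10.2752 = 35.7270 knots

35.73 knots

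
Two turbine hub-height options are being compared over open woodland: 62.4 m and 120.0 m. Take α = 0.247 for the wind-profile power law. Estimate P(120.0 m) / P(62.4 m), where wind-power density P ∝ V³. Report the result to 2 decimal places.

Speed ratio: V_B/V_A = (z_B/z_A)^α = (120.0/62.4)^0.247 = (1.9231)^0.247 = 1.17530
Power-density ratio: P_B/P_A = (V_B/V_A)³ = (1.17530)³ = 1.62346

1.62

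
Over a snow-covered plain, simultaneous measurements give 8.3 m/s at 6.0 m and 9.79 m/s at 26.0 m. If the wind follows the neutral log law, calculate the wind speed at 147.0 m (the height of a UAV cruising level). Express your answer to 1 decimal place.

11.6 m/s

Log law: V ∝ ln(z/z₀). From the pair, with r = V₁/V₂ = 0.84780,
ln z₀ = (ln z₁ − r·ln z₂)/(1 − r) = (1.7918 − 0.84780×3.2581)/0.15220 = -6.3764 → z₀ = 0.001701 m
V₃ = V₁ · ln(z₃/z₀)/ln(z₁/z₀) = 8.3 × 11.3669/8.1682 = 11.5503 m/s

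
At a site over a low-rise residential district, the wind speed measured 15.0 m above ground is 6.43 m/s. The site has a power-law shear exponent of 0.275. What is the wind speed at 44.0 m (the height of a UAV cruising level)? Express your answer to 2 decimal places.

8.64 m/s

Power-law profile: V₂ = V₁ · (z₂/z₁)^α
V₂ = 6.43 × (44.0/15.0)^0.275 = 6.43 × (2.9333)^0.275
    = 6.43 × 1.3444 = 8.6444 m/s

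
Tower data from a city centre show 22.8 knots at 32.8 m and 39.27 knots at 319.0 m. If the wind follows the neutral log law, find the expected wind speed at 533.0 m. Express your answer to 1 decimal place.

43.0 knots

Log law: V ∝ ln(z/z₀). From the pair, with r = V₁/V₂ = 0.58060,
ln z₀ = (ln z₁ − r·ln z₂)/(1 − r) = (3.4904 − 0.58060×5.7652)/0.41940 = 0.3414 → z₀ = 1.407 m
V₃ = V₁ · ln(z₃/z₀)/ln(z₁/z₀) = 22.8 × 5.9371/3.1490 = 42.9867 knots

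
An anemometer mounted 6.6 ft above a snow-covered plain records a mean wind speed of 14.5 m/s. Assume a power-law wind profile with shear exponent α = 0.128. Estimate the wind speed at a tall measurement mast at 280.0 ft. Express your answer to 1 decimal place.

23.4 m/s

Power-law profile: V₂ = V₁ · (z₂/z₁)^α
V₂ = 14.5 × (280.0/6.6)^0.128 = 14.5 × (42.4242)^0.128
    = 14.5 × 1.6156 = 23.4262 m/s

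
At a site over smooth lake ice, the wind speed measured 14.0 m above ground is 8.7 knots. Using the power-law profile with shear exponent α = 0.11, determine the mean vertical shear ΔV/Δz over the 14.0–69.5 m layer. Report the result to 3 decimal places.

Power law: V₂ = V₁ · (z₂/z₁)^α = 8.7 × (4.9643)^0.11 = 10.3768 knots
ΔV/Δz = (10.3768 − 8.7)/(69.5 − 14.0) = 1.6768/55.5000 = 0.03021 knots/m

0.030 knots/m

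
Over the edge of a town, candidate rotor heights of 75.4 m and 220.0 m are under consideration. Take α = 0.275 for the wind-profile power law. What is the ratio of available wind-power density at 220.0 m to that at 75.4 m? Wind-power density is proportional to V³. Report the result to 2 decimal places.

2.42

Speed ratio: V_B/V_A = (z_B/z_A)^α = (220.0/75.4)^0.275 = (2.9178)^0.275 = 1.34242
Power-density ratio: P_B/P_A = (V_B/V_A)³ = (1.34242)³ = 2.41918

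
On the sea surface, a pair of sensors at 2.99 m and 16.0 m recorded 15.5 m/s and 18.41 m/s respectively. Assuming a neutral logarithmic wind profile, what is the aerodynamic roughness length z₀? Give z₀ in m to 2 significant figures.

z₀ ≈ 0.00039 m

Log law: V(z) ∝ ln(z/z₀). With r = V₁/V₂ = 15.5/18.41 = 0.84193,
r · ln(z₂/z₀) = ln(z₁/z₀) ⇒ ln z₀ = (ln z₁ − r·ln z₂)/(1 − r)
ln z₀ = (1.09527 − 0.84193×2.77259) / 0.15807 = -7.8389
z₀ = exp(-7.8389) = 0.0003941 m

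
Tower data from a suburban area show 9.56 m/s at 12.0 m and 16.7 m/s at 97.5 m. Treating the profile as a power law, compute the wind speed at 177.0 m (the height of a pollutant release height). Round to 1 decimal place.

First find α: α = ln(V₂/V₁)/ln(z₂/z₁) = ln(16.7/9.56)/ln(97.5/12.0) = 0.55782/2.09495 = 0.2663
Extrapolate from 97.5 m to 177.0 m: V₃ = 16.7 × (177.0/97.5)^0.2663 = 16.7 × 1.1721 = 19.5737 m/s

19.6 m/s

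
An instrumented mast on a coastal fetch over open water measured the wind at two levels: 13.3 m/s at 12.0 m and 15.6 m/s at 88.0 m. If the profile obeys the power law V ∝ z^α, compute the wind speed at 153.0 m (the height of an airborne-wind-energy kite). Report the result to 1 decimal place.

16.3 m/s

First find α: α = ln(V₂/V₁)/ln(z₂/z₁) = ln(15.6/13.3)/ln(88.0/12.0) = 0.15951/1.99243 = 0.0801
Extrapolate from 88.0 m to 153.0 m: V₃ = 15.6 × (153.0/88.0)^0.0801 = 15.6 × 1.0453 = 16.3063 m/s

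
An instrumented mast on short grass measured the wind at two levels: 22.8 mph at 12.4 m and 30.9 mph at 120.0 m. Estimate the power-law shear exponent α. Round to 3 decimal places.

Power law: V₂/V₁ = (z₂/z₁)^α ⇒ α = ln(V₂/V₁) / ln(z₂/z₁)
α = ln(30.9/22.8) / ln(120.0/12.4) = ln(1.3553) / ln(9.6774)
  = 0.30400 / 2.26980 = 0.13393

α ≈ 0.134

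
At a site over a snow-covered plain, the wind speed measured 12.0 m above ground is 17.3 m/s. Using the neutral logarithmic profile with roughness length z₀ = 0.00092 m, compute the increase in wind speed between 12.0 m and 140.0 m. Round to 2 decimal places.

4.49 m/s

Log law: V₂ = V₁ · ln(z₂/z₀)/ln(z₁/z₀) = 17.3 × 11.9328/9.4760 = 21.7852 m/s
ΔV = 21.7852 − 17.3 = 4.4852 m/s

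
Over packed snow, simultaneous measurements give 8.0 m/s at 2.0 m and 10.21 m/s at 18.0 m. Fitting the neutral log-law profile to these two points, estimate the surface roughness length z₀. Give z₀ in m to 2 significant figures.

Log law: V(z) ∝ ln(z/z₀). With r = V₁/V₂ = 8.0/10.21 = 0.78355,
r · ln(z₂/z₀) = ln(z₁/z₀) ⇒ ln z₀ = (ln z₁ − r·ln z₂)/(1 − r)
ln z₀ = (0.69315 − 0.78355×2.89037) / 0.21645 = -7.2606
z₀ = exp(-7.2606) = 0.0007027 m

z₀ ≈ 0.00070 m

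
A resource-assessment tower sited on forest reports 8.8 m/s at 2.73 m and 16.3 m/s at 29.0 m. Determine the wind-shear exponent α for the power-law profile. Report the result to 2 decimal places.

Power law: V₂/V₁ = (z₂/z₁)^α ⇒ α = ln(V₂/V₁) / ln(z₂/z₁)
α = ln(16.3/8.8) / ln(29.0/2.73) = ln(1.8523) / ln(10.6227)
  = 0.61641 / 2.36299 = 0.26086

α ≈ 0.26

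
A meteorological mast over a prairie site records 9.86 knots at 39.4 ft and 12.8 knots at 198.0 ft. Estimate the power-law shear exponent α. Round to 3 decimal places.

Power law: V₂/V₁ = (z₂/z₁)^α ⇒ α = ln(V₂/V₁) / ln(z₂/z₁)
α = ln(12.8/9.86) / ln(198.0/39.4) = ln(1.2982) / ln(5.0254)
  = 0.26096 / 1.61450 = 0.16163

α ≈ 0.162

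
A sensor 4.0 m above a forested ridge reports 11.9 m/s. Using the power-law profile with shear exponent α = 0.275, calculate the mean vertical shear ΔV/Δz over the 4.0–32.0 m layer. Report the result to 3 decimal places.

Power law: V₂ = V₁ · (z₂/z₁)^α = 11.9 × (8.0000)^0.275 = 21.0813 m/s
ΔV/Δz = (21.0813 − 11.9)/(32.0 − 4.0) = 9.1813/28.0000 = 0.32790 m/s/m

0.328 m/s/m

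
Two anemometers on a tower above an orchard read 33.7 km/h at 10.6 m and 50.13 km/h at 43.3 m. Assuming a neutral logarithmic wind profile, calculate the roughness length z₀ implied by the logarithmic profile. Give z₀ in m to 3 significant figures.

z₀ ≈ 0.591 m

Log law: V(z) ∝ ln(z/z₀). With r = V₁/V₂ = 33.7/50.13 = 0.67225,
r · ln(z₂/z₀) = ln(z₁/z₀) ⇒ ln z₀ = (ln z₁ − r·ln z₂)/(1 − r)
ln z₀ = (2.36085 − 0.67225×3.76815) / 0.32775 = -0.5257
z₀ = exp(-0.5257) = 0.5911 m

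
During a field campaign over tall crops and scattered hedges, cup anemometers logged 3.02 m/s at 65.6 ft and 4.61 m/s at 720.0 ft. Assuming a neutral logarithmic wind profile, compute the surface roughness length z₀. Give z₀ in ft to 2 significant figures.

z₀ ≈ 0.69 ft

Log law: V(z) ∝ ln(z/z₀). With r = V₁/V₂ = 3.02/4.61 = 0.65510,
r · ln(z₂/z₀) = ln(z₁/z₀) ⇒ ln z₀ = (ln z₁ − r·ln z₂)/(1 − r)
ln z₀ = (4.18358 − 0.65510×6.57925) / 0.34490 = -0.3667
z₀ = exp(-0.3667) = 0.6930 ft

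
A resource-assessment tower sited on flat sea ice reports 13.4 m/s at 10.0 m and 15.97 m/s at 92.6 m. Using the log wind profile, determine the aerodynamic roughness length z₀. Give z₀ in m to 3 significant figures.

Log law: V(z) ∝ ln(z/z₀). With r = V₁/V₂ = 13.4/15.97 = 0.83907,
r · ln(z₂/z₀) = ln(z₁/z₀) ⇒ ln z₀ = (ln z₁ − r·ln z₂)/(1 − r)
ln z₀ = (2.30259 − 0.83907×4.52829) / 0.16093 = -9.3023
z₀ = exp(-9.3023) = 0.00009122 m

z₀ ≈ 0.0000912 m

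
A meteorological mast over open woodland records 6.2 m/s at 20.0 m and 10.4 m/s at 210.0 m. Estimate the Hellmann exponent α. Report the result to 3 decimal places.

α ≈ 0.220

Power law: V₂/V₁ = (z₂/z₁)^α ⇒ α = ln(V₂/V₁) / ln(z₂/z₁)
α = ln(10.4/6.2) / ln(210.0/20.0) = ln(1.6774) / ln(10.5000)
  = 0.51726 / 2.35138 = 0.21998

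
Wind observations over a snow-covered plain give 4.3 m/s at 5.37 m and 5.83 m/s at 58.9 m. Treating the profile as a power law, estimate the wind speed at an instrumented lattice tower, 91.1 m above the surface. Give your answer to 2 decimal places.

6.16 m/s

First find α: α = ln(V₂/V₁)/ln(z₂/z₁) = ln(5.83/4.3)/ln(58.9/5.37) = 0.30440/2.39501 = 0.1271
Extrapolate from 58.9 m to 91.1 m: V₃ = 5.83 × (91.1/58.9)^0.1271 = 5.83 × 1.0570 = 6.1623 m/s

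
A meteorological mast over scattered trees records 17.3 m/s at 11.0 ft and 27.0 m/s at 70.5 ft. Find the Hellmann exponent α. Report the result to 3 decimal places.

Power law: V₂/V₁ = (z₂/z₁)^α ⇒ α = ln(V₂/V₁) / ln(z₂/z₁)
α = ln(27.0/17.3) / ln(70.5/11.0) = ln(1.5607) / ln(6.4091)
  = 0.44513 / 1.85772 = 0.23961

α ≈ 0.240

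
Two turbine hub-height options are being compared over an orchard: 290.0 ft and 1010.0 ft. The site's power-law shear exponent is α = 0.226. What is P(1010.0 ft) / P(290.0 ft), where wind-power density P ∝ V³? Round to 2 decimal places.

2.33

Speed ratio: V_B/V_A = (z_B/z_A)^α = (1010.0/290.0)^0.226 = (3.4828)^0.226 = 1.32579
Power-density ratio: P_B/P_A = (V_B/V_A)³ = (1.32579)³ = 2.33037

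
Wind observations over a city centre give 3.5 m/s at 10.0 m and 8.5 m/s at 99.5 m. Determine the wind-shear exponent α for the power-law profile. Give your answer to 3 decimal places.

α ≈ 0.386

Power law: V₂/V₁ = (z₂/z₁)^α ⇒ α = ln(V₂/V₁) / ln(z₂/z₁)
α = ln(8.5/3.5) / ln(99.5/10.0) = ln(2.4286) / ln(9.9500)
  = 0.88730 / 2.29757 = 0.38619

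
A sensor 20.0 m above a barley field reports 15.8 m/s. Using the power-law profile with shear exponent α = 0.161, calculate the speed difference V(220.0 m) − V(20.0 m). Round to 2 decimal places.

Power law: V₂ = V₁ · (z₂/z₁)^α = 15.8 × (11.0000)^0.161 = 23.2446 m/s
ΔV = 23.2446 − 15.8 = 7.4446 m/s

7.44 m/s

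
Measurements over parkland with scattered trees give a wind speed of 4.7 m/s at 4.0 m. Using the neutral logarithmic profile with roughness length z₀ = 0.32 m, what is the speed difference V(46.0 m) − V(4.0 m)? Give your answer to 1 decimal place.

Log law: V₂ = V₁ · ln(z₂/z₀)/ln(z₁/z₀) = 4.7 × 4.9681/2.5257 = 9.2448 m/s
ΔV = 9.2448 − 4.7 = 4.5448 m/s

4.5 m/s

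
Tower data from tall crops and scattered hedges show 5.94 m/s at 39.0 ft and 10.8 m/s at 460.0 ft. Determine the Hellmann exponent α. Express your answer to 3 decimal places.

α ≈ 0.242

Power law: V₂/V₁ = (z₂/z₁)^α ⇒ α = ln(V₂/V₁) / ln(z₂/z₁)
α = ln(10.8/5.94) / ln(460.0/39.0) = ln(1.8182) / ln(11.7949)
  = 0.59784 / 2.46766 = 0.24227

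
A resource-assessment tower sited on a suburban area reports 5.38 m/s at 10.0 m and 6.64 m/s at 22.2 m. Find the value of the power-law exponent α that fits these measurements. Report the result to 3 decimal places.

Power law: V₂/V₁ = (z₂/z₁)^α ⇒ α = ln(V₂/V₁) / ln(z₂/z₁)
α = ln(6.64/5.38) / ln(22.2/10.0) = ln(1.2342) / ln(2.2200)
  = 0.21042 / 0.79751 = 0.26385

α ≈ 0.264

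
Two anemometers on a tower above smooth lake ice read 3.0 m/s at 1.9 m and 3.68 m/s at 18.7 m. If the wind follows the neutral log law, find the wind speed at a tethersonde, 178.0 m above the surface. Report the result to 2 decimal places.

4.35 m/s

Log law: V ∝ ln(z/z₀). From the pair, with r = V₁/V₂ = 0.81522,
ln z₀ = (ln z₁ − r·ln z₂)/(1 − r) = (0.6419 − 0.81522×2.9285)/0.18478 = -9.4464 → z₀ = 0.00007897 m
V₃ = V₁ · ln(z₃/z₀)/ln(z₁/z₀) = 3.0 × 14.6282/10.0882 = 4.3501 m/s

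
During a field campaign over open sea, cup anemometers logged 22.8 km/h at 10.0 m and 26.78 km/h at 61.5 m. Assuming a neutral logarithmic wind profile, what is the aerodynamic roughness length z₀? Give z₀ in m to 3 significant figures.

Log law: V(z) ∝ ln(z/z₀). With r = V₁/V₂ = 22.8/26.78 = 0.85138,
r · ln(z₂/z₀) = ln(z₁/z₀) ⇒ ln z₀ = (ln z₁ − r·ln z₂)/(1 − r)
ln z₀ = (2.30259 − 0.85138×4.11904) / 0.14862 = -8.1032
z₀ = exp(-8.1032) = 0.0003026 m

z₀ ≈ 0.000303 m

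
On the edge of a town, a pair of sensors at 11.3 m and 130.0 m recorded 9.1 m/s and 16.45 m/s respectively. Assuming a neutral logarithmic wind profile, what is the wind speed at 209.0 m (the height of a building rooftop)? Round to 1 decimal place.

Log law: V ∝ ln(z/z₀). From the pair, with r = V₁/V₂ = 0.55319,
ln z₀ = (ln z₁ − r·ln z₂)/(1 − r) = (2.4248 − 0.55319×4.8675)/0.44681 = -0.5995 → z₀ = 0.5491 m
V₃ = V₁ · ln(z₃/z₀)/ln(z₁/z₀) = 9.1 × 5.9419/3.0243 = 17.8786 m/s

17.9 m/s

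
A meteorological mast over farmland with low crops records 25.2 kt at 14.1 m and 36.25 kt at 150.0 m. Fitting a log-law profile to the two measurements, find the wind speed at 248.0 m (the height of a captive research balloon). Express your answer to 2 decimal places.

Log law: V ∝ ln(z/z₀). From the pair, with r = V₁/V₂ = 0.69517,
ln z₀ = (ln z₁ − r·ln z₂)/(1 − r) = (2.6462 − 0.69517×5.0106)/0.30483 = -2.7461 → z₀ = 0.06418 m
V₃ = V₁ · ln(z₃/z₀)/ln(z₁/z₀) = 25.2 × 8.2595/5.3923 = 38.5997 kt

38.60 kt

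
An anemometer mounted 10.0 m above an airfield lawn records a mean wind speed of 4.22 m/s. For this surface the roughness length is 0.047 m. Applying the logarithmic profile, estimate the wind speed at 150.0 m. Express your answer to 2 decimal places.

Log law: V(z) ∝ ln(z/z₀), so V₂/V₁ = ln(z₂/z₀) / ln(z₁/z₀).
ln(150.0/0.047) = 8.0682, ln(10.0/0.047) = 5.3602
V₂ = 4.22 × 8.0682/5.3602 = 4.22 × 1.5052 = 6.3520 m/s

6.35 m/s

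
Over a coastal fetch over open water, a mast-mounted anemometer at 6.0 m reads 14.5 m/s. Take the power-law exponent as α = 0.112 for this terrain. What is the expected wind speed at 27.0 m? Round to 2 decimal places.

17.16 m/s

Power-law profile: V₂ = V₁ · (z₂/z₁)^α
V₂ = 14.5 × (27.0/6.0)^0.112 = 14.5 × (4.5000)^0.112
    = 14.5 × 1.1835 = 17.1604 m/s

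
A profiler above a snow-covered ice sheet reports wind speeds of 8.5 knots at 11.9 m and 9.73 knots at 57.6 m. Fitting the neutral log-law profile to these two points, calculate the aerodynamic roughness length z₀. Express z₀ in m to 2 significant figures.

z₀ ≈ 0.00022 m

Log law: V(z) ∝ ln(z/z₀). With r = V₁/V₂ = 8.5/9.73 = 0.87359,
r · ln(z₂/z₀) = ln(z₁/z₀) ⇒ ln z₀ = (ln z₁ − r·ln z₂)/(1 − r)
ln z₀ = (2.47654 − 0.87359×4.05352) / 0.12641 = -8.4213
z₀ = exp(-8.4213) = 0.0002201 m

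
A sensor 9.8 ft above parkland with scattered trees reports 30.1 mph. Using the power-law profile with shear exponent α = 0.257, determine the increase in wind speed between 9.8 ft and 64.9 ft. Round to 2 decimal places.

Power law: V₂ = V₁ · (z₂/z₁)^α = 30.1 × (6.6224)^0.257 = 48.9292 mph
ΔV = 48.9292 − 30.1 = 18.8292 mph

18.83 mph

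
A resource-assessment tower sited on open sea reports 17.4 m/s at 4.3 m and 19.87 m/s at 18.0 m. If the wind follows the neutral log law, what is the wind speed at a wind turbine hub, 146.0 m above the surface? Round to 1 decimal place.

Log law: V ∝ ln(z/z₀). From the pair, with r = V₁/V₂ = 0.87569,
ln z₀ = (ln z₁ − r·ln z₂)/(1 − r) = (1.4586 − 0.87569×2.8904)/0.12431 = -8.6274 → z₀ = 0.0001791 m
V₃ = V₁ · ln(z₃/z₀)/ln(z₁/z₀) = 17.4 × 13.6111/10.0861 = 23.4812 m/s

23.5 m/s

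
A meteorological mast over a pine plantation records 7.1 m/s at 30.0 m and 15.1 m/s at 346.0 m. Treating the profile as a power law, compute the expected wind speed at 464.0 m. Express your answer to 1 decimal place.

16.5 m/s

First find α: α = ln(V₂/V₁)/ln(z₂/z₁) = ln(15.1/7.1)/ln(346.0/30.0) = 0.75460/2.44524 = 0.3086
Extrapolate from 346.0 m to 464.0 m: V₃ = 15.1 × (464.0/346.0)^0.3086 = 15.1 × 1.0948 = 16.5312 m/s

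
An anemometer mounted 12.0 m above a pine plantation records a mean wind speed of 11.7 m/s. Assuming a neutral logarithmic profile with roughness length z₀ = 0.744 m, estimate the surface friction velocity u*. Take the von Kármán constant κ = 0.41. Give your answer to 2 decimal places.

Log law: V(z) = (u*/κ) · ln(z/z₀) ⇒ u* = κ · V / ln(z/z₀)
u* = 0.41 × 11.7 / ln(12.0/0.744) = 0.41 × 11.7 / 2.7806
   = 4.7970 / 2.7806 = 1.7252 m/s

u* ≈ 1.73 m/s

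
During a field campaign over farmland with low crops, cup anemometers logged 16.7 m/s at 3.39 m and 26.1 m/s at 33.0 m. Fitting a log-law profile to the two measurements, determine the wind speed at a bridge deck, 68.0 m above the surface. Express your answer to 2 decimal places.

29.09 m/s

Log law: V ∝ ln(z/z₀). From the pair, with r = V₁/V₂ = 0.63985,
ln z₀ = (ln z₁ − r·ln z₂)/(1 − r) = (1.2208 − 0.63985×3.4965)/0.36015 = -2.8221 → z₀ = 0.05948 m
V₃ = V₁ · ln(z₃/z₀)/ln(z₁/z₀) = 16.7 × 7.0416/4.0430 = 29.0865 m/s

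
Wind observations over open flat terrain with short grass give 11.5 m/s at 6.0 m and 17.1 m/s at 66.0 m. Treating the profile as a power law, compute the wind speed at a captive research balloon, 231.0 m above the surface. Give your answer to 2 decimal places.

First find α: α = ln(V₂/V₁)/ln(z₂/z₁) = ln(17.1/11.5)/ln(66.0/6.0) = 0.39673/2.39790 = 0.1654
Extrapolate from 66.0 m to 231.0 m: V₃ = 17.1 × (231.0/66.0)^0.1654 = 17.1 × 1.2303 = 21.0384 m/s

21.04 m/s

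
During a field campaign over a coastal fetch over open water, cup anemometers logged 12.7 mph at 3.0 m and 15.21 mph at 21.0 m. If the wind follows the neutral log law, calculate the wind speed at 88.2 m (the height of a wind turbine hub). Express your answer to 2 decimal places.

17.06 mph

Log law: V ∝ ln(z/z₀). From the pair, with r = V₁/V₂ = 0.83498,
ln z₀ = (ln z₁ − r·ln z₂)/(1 − r) = (1.0986 − 0.83498×3.0445)/0.16502 = -8.7472 → z₀ = 0.0001589 m
V₃ = V₁ · ln(z₃/z₀)/ln(z₁/z₀) = 12.7 × 13.2268/9.8458 = 17.0611 mph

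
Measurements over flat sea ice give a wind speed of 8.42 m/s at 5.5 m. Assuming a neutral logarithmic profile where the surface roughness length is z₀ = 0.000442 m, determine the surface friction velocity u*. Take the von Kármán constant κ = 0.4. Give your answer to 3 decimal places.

Log law: V(z) = (u*/κ) · ln(z/z₀) ⇒ u* = κ · V / ln(z/z₀)
u* = 0.4 × 8.42 / ln(5.5/0.000442) = 0.4 × 8.42 / 9.4289
   = 3.3680 / 9.4289 = 0.3572 m/s

u* ≈ 0.357 m/s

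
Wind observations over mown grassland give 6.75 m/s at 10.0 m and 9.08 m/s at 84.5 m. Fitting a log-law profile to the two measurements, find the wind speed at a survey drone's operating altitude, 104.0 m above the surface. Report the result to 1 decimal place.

Log law: V ∝ ln(z/z₀). From the pair, with r = V₁/V₂ = 0.74339,
ln z₀ = (ln z₁ − r·ln z₂)/(1 − r) = (2.3026 − 0.74339×4.4368)/0.25661 = -3.8801 → z₀ = 0.02065 m
V₃ = V₁ · ln(z₃/z₀)/ln(z₁/z₀) = 6.75 × 8.5245/6.1827 = 9.3067 m/s

9.3 m/s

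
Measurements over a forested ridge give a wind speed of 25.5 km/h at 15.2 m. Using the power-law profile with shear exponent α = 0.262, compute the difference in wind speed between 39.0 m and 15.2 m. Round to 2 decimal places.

Power law: V₂ = V₁ · (z₂/z₁)^α = 25.5 × (2.5658)^0.262 = 32.6404 km/h
ΔV = 32.6404 − 25.5 = 7.1404 km/h

7.14 km/h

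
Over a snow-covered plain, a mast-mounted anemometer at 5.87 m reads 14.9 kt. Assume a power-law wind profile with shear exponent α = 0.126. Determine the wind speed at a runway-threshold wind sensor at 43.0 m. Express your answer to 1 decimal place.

Power-law profile: V₂ = V₁ · (z₂/z₁)^α
V₂ = 14.9 × (43.0/5.87)^0.126 = 14.9 × (7.3254)^0.126
    = 14.9 × 1.2852 = 19.1494 kt

19.1 kt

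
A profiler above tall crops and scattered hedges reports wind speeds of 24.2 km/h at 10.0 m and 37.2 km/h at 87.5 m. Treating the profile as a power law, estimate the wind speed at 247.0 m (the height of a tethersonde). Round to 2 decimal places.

45.70 km/h

First find α: α = ln(V₂/V₁)/ln(z₂/z₁) = ln(37.2/24.2)/ln(87.5/10.0) = 0.42996/2.16905 = 0.1982
Extrapolate from 87.5 m to 247.0 m: V₃ = 37.2 × (247.0/87.5)^0.1982 = 37.2 × 1.2284 = 45.6962 km/h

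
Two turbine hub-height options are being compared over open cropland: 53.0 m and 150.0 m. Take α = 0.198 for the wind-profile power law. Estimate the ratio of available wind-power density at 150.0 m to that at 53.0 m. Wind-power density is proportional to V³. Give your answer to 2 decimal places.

Speed ratio: V_B/V_A = (z_B/z_A)^α = (150.0/53.0)^0.198 = (2.8302)^0.198 = 1.22874
Power-density ratio: P_B/P_A = (V_B/V_A)³ = (1.22874)³ = 1.85515

1.86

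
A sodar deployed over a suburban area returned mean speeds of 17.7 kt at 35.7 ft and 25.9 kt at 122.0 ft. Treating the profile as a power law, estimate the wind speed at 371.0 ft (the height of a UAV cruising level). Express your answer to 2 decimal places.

36.55 kt

First find α: α = ln(V₂/V₁)/ln(z₂/z₁) = ln(25.9/17.7)/ln(122.0/35.7) = 0.38068/1.22887 = 0.3098
Extrapolate from 122.0 ft to 371.0 ft: V₃ = 25.9 × (371.0/122.0)^0.3098 = 25.9 × 1.4113 = 36.5534 kt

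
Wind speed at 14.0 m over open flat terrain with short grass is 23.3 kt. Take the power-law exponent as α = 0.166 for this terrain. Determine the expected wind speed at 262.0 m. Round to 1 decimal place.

Power-law profile: V₂ = V₁ · (z₂/z₁)^α
V₂ = 23.3 × (262.0/14.0)^0.166 = 23.3 × (18.7143)^0.166
    = 23.3 × 1.6262 = 37.8911 kt

37.9 kt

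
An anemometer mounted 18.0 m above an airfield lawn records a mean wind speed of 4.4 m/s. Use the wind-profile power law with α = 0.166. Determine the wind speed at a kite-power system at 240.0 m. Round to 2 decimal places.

6.76 m/s

Power-law profile: V₂ = V₁ · (z₂/z₁)^α
V₂ = 4.4 × (240.0/18.0)^0.166 = 4.4 × (13.3333)^0.166
    = 4.4 × 1.5372 = 6.7638 m/s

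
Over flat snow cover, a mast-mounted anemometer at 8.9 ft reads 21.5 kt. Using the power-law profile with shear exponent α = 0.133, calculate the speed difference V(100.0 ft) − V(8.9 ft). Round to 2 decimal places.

Power law: V₂ = V₁ · (z₂/z₁)^α = 21.5 × (11.2360)^0.133 = 29.6599 kt
ΔV = 29.6599 − 21.5 = 8.1599 kt

8.16 kt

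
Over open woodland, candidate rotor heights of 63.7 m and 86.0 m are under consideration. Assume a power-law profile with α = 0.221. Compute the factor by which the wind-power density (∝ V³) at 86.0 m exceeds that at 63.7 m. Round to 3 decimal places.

1.220

Speed ratio: V_B/V_A = (z_B/z_A)^α = (86.0/63.7)^0.221 = (1.3501)^0.221 = 1.06859
Power-density ratio: P_B/P_A = (V_B/V_A)³ = (1.06859)³ = 1.22019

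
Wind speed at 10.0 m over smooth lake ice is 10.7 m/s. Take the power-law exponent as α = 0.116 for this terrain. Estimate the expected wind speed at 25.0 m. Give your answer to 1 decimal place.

11.9 m/s

Power-law profile: V₂ = V₁ · (z₂/z₁)^α
V₂ = 10.7 × (25.0/10.0)^0.116 = 10.7 × (2.5000)^0.116
    = 10.7 × 1.1121 = 11.8999 m/s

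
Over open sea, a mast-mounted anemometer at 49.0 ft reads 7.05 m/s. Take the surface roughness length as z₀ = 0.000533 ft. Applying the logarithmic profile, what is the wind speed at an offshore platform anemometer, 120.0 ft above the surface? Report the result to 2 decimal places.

7.60 m/s

Log law: V(z) ∝ ln(z/z₀), so V₂/V₁ = ln(z₂/z₀) / ln(z₁/z₀).
ln(120.0/0.000533) = 12.3245, ln(49.0/0.000533) = 11.4288
V₂ = 7.05 × 12.3245/11.4288 = 7.05 × 1.0784 = 7.6025 m/s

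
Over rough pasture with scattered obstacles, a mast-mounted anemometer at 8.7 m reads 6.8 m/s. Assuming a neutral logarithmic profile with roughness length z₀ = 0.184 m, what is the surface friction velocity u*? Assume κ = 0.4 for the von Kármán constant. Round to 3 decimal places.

Log law: V(z) = (u*/κ) · ln(z/z₀) ⇒ u* = κ · V / ln(z/z₀)
u* = 0.4 × 6.8 / ln(8.7/0.184) = 0.4 × 6.8 / 3.8561
   = 2.7200 / 3.8561 = 0.7054 m/s

u* ≈ 0.705 m/s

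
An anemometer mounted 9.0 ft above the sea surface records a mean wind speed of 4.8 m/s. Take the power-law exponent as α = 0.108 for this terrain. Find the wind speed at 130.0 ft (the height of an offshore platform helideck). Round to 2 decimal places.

6.40 m/s

Power-law profile: V₂ = V₁ · (z₂/z₁)^α
V₂ = 4.8 × (130.0/9.0)^0.108 = 4.8 × (14.4444)^0.108
    = 4.8 × 1.3343 = 6.4046 m/s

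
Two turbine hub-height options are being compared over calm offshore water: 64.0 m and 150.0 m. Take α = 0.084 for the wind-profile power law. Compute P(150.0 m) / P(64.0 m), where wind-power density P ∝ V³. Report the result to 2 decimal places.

Speed ratio: V_B/V_A = (z_B/z_A)^α = (150.0/64.0)^0.084 = (2.3438)^0.084 = 1.07417
Power-density ratio: P_B/P_A = (V_B/V_A)³ = (1.07417)³ = 1.23942

1.24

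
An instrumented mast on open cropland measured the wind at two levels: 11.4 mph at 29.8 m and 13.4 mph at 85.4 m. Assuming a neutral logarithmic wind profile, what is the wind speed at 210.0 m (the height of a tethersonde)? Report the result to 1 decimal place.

15.1 mph

Log law: V ∝ ln(z/z₀). From the pair, with r = V₁/V₂ = 0.85075,
ln z₀ = (ln z₁ − r·ln z₂)/(1 − r) = (3.3945 − 0.85075×4.4473)/0.14925 = -2.6067 → z₀ = 0.07378 m
V₃ = V₁ · ln(z₃/z₀)/ln(z₁/z₀) = 11.4 × 7.9538/6.0012 = 15.1092 mph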